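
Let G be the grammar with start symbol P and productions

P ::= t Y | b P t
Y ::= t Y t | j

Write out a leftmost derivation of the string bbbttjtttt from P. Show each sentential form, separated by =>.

P => bPt => bbPtt => bbbPttt => bbbtYttt => bbbttYtttt => bbbttjtttt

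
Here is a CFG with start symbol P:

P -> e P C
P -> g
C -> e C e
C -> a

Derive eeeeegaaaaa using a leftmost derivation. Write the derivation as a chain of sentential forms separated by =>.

P => ePC => eePCC => eeePCCC => eeeePCCCC => eeeeePCCCCC => eeeeegCCCCC => eeeeegaCCCC => eeeeegaaCCC => eeeeegaaaCC => eeeeegaaaaC => eeeeegaaaaa

P => ePC   [P -> e P C]
ePC => eePCC   [P -> e P C]
eePCC => eeePCCC   [P -> e P C]
eeePCCC => eeeePCCCC   [P -> e P C]
eeeePCCCC => eeeeePCCCCC   [P -> e P C]
eeeeePCCCCC => eeeeegCCCCC   [P -> g]
eeeeegCCCCC => eeeeegaCCCC   [C -> a]
eeeeegaCCCC => eeeeegaaCCC   [C -> a]
eeeeegaaCCC => eeeeegaaaCC   [C -> a]
eeeeegaaaCC => eeeeegaaaaC   [C -> a]
eeeeegaaaaC => eeeeegaaaaa   [C -> a]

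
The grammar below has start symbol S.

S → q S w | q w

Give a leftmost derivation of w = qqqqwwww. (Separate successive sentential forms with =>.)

S => qSw => qqSww => qqqSwww => qqqqwwww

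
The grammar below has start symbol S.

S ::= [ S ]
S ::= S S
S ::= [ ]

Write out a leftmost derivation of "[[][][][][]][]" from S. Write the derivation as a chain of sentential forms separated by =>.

S=>SS=>[S]S=>[SS]S=>[[]S]S=>[[]SS]S=>[[]SSS]S=>[[]SSSS]S=>[[][]SSS]S=>[[][][]SS]S=>[[][][][]S]S=>[[][][][][]]S=>[[][][][][]][]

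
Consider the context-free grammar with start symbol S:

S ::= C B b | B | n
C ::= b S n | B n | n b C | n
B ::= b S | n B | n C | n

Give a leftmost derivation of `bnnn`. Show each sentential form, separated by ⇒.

S ⇒ B ⇒ bS ⇒ bB ⇒ bnB ⇒ bnnB ⇒ bnnn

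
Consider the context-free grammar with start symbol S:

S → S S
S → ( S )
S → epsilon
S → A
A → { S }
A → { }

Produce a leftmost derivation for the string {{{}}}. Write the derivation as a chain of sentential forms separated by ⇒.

S⇒A⇒{S}⇒{SS}⇒{SSS}⇒{SSSS}⇒{ASSS}⇒{{S}SSS}⇒{{A}SSS}⇒{{{}}SSS}⇒{{{}}SS}⇒{{{}}S}⇒{{{}}}

S ⇒ A   [S → A]
A ⇒ {S}   [A → { S }]
{S} ⇒ {SS}   [S → S S]
{SS} ⇒ {SSS}   [S → S S]
{SSS} ⇒ {SSSS}   [S → S S]
{SSSS} ⇒ {ASSS}   [S → A]
{ASSS} ⇒ {{S}SSS}   [A → { S }]
{{S}SSS} ⇒ {{A}SSS}   [S → A]
{{A}SSS} ⇒ {{{}}SSS}   [A → { }]
{{{}}SSS} ⇒ {{{}}SS}   [S → epsilon]
{{{}}SS} ⇒ {{{}}S}   [S → epsilon]
{{{}}S} ⇒ {{{}}}   [S → epsilon]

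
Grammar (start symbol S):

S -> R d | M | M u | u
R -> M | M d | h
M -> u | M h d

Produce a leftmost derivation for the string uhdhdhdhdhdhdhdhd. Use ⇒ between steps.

S ⇒ M   [S -> M]
M ⇒ Mhd   [M -> M h d]
Mhd ⇒ Mhdhd   [M -> M h d]
Mhdhd ⇒ Mhdhdhd   [M -> M h d]
Mhdhdhd ⇒ Mhdhdhdhd   [M -> M h d]
Mhdhdhdhd ⇒ Mhdhdhdhdhd   [M -> M h d]
Mhdhdhdhdhd ⇒ Mhdhdhdhdhdhd   [M -> M h d]
Mhdhdhdhdhdhd ⇒ Mhdhdhdhdhdhdhd   [M -> M h d]
Mhdhdhdhdhdhdhd ⇒ Mhdhdhdhdhdhdhdhd   [M -> M h d]
Mhdhdhdhdhdhdhdhd ⇒ uhdhdhdhdhdhdhdhd   [M -> u]

S ⇒ M ⇒ Mhd ⇒ Mhdhd ⇒ Mhdhdhd ⇒ Mhdhdhdhd ⇒ Mhdhdhdhdhd ⇒ Mhdhdhdhdhdhd ⇒ Mhdhdhdhdhdhdhd ⇒ Mhdhdhdhdhdhdhdhd ⇒ uhdhdhdhdhdhdhdhd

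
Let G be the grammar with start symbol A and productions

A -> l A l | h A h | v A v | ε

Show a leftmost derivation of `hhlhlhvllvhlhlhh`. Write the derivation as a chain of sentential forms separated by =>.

A => hAh   [A -> h A h]
hAh => hhAhh   [A -> h A h]
hhAhh => hhlAlhh   [A -> l A l]
hhlAlhh => hhlhAhlhh   [A -> h A h]
hhlhAhlhh => hhlhlAlhlhh   [A -> l A l]
hhlhlAlhlhh => hhlhlhAhlhlhh   [A -> h A h]
hhlhlhAhlhlhh => hhlhlhvAvhlhlhh   [A -> v A v]
hhlhlhvAvhlhlhh => hhlhlhvlAlvhlhlhh   [A -> l A l]
hhlhlhvlAlvhlhlhh => hhlhlhvllvhlhlhh   [A -> ε]

A=>hAh=>hhAhh=>hhlAlhh=>hhlhAhlhh=>hhlhlAlhlhh=>hhlhlhAhlhlhh=>hhlhlhvAvhlhlhh=>hhlhlhvlAlvhlhlhh=>hhlhlhvllvhlhlhh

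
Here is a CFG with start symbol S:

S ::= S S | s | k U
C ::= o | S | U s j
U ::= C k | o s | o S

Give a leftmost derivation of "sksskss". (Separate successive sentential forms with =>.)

S => SS => SSS => sSS => sSSS => skUSS => skCkSS => skSkSS => skSSkSS => sksSkSS => sksskSS => skssksS => sksskss

S => SS   [S ::= S S]
SS => SSS   [S ::= S S]
SSS => sSS   [S ::= s]
sSS => sSSS   [S ::= S S]
sSSS => skUSS   [S ::= k U]
skUSS => skCkSS   [U ::= C k]
skCkSS => skSkSS   [C ::= S]
skSkSS => skSSkSS   [S ::= S S]
skSSkSS => sksSkSS   [S ::= s]
sksSkSS => sksskSS   [S ::= s]
sksskSS => skssksS   [S ::= s]
skssksS => sksskss   [S ::= s]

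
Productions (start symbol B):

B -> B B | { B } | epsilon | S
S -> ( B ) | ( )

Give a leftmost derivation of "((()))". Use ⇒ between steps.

B⇒BB⇒SB⇒(B)B⇒(S)B⇒((B))B⇒((BB))B⇒((BBB))B⇒((SBB))B⇒((()BB))B⇒((()B))B⇒((()))B⇒((()))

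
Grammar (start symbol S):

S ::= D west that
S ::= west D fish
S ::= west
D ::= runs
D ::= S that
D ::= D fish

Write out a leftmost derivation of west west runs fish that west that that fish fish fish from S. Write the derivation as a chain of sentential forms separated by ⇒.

S ⇒ west D fish ⇒ west D fish fish ⇒ west D fish fish fish ⇒ west S that fish fish fish ⇒ west D west that that fish fish fish ⇒ west S that west that that fish fish fish ⇒ west west D fish that west that that fish fish fish ⇒ west west runs fish that west that that fish fish fish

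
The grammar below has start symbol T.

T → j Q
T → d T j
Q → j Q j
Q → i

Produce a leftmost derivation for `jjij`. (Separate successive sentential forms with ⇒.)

T ⇒ jQ ⇒ jjQj ⇒ jjij

T ⇒ jQ   [T → j Q]
jQ ⇒ jjQj   [Q → j Q j]
jjQj ⇒ jjij   [Q → i]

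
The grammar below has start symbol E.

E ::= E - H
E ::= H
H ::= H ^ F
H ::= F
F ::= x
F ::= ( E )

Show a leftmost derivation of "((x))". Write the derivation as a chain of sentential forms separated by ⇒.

E ⇒ H ⇒ F ⇒ (E) ⇒ (H) ⇒ (F) ⇒ ((E)) ⇒ ((H)) ⇒ ((F)) ⇒ ((x))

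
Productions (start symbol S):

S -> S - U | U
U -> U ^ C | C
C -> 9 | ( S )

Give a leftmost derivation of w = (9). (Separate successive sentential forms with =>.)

S=>U=>C=>(S)=>(U)=>(C)=>(9)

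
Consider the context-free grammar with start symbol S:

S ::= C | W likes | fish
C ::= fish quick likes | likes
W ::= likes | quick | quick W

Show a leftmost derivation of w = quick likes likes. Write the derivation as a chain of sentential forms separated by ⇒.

S ⇒ W likes ⇒ quick W likes ⇒ quick likes likes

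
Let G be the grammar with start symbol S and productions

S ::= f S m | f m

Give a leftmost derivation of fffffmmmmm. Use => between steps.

S => fSm => ffSmm => fffSmmm => ffffSmmmm => fffffmmmmm

S => fSm   [S ::= f S m]
fSm => ffSmm   [S ::= f S m]
ffSmm => fffSmmm   [S ::= f S m]
fffSmmm => ffffSmmmm   [S ::= f S m]
ffffSmmmm => fffffmmmmm   [S ::= f m]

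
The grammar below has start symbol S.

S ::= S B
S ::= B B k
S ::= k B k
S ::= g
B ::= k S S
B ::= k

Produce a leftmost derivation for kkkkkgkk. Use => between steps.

S => SB   [S ::= S B]
SB => BBkB   [S ::= B B k]
BBkB => kBkB   [B ::= k]
kBkB => kkSSkB   [B ::= k S S]
kkSSkB => kkBBkSkB   [S ::= B B k]
kkBBkSkB => kkkBkSkB   [B ::= k]
kkkBkSkB => kkkkkSkB   [B ::= k]
kkkkkSkB => kkkkkgkB   [S ::= g]
kkkkkgkB => kkkkkgkk   [B ::= k]

S => SB => BBkB => kBkB => kkSSkB => kkBBkSkB => kkkBkSkB => kkkkkSkB => kkkkkgkB => kkkkkgkk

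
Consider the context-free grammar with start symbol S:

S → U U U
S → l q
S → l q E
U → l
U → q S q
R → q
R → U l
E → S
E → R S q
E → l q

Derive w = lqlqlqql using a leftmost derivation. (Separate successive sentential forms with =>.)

S => UUU   [S → U U U]
UUU => lUU   [U → l]
lUU => lqSqU   [U → q S q]
lqSqU => lqlqEqU   [S → l q E]
lqlqEqU => lqlqSqU   [E → S]
lqlqSqU => lqlqlqqU   [S → l q]
lqlqlqqU => lqlqlqql   [U → l]

S => UUU => lUU => lqSqU => lqlqEqU => lqlqSqU => lqlqlqqU => lqlqlqql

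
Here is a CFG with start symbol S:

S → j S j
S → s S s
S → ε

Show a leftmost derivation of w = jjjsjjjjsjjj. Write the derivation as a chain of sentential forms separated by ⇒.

S ⇒ jSj ⇒ jjSjj ⇒ jjjSjjj ⇒ jjjsSsjjj ⇒ jjjsjSjsjjj ⇒ jjjsjjSjjsjjj ⇒ jjjsjjjjsjjj

S ⇒ jSj   [S → j S j]
jSj ⇒ jjSjj   [S → j S j]
jjSjj ⇒ jjjSjjj   [S → j S j]
jjjSjjj ⇒ jjjsSsjjj   [S → s S s]
jjjsSsjjj ⇒ jjjsjSjsjjj   [S → j S j]
jjjsjSjsjjj ⇒ jjjsjjSjjsjjj   [S → j S j]
jjjsjjSjjsjjj ⇒ jjjsjjjjsjjj   [S → ε]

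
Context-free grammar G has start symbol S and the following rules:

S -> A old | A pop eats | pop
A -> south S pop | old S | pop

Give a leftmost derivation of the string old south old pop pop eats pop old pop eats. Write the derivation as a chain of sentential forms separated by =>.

S => A pop eats => old S pop eats => old A old pop eats => old south S pop old pop eats => old south A pop eats pop old pop eats => old south old S pop eats pop old pop eats => old south old pop pop eats pop old pop eats

S => A pop eats   [S -> A pop eats]
A pop eats => old S pop eats   [A -> old S]
old S pop eats => old A old pop eats   [S -> A old]
old A old pop eats => old south S pop old pop eats   [A -> south S pop]
old south S pop old pop eats => old south A pop eats pop old pop eats   [S -> A pop eats]
old south A pop eats pop old pop eats => old south old S pop eats pop old pop eats   [A -> old S]
old south old S pop eats pop old pop eats => old south old pop pop eats pop old pop eats   [S -> pop]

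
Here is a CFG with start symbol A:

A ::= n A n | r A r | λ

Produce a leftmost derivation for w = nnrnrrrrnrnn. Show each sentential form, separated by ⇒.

A ⇒ nAn ⇒ nnAnn ⇒ nnrArnn ⇒ nnrnAnrnn ⇒ nnrnrArnrnn ⇒ nnrnrrArrnrnn ⇒ nnrnrrrrnrnn

A ⇒ nAn   [A ::= n A n]
nAn ⇒ nnAnn   [A ::= n A n]
nnAnn ⇒ nnrArnn   [A ::= r A r]
nnrArnn ⇒ nnrnAnrnn   [A ::= n A n]
nnrnAnrnn ⇒ nnrnrArnrnn   [A ::= r A r]
nnrnrArnrnn ⇒ nnrnrrArrnrnn   [A ::= r A r]
nnrnrrArrnrnn ⇒ nnrnrrrrnrnn   [A ::= λ]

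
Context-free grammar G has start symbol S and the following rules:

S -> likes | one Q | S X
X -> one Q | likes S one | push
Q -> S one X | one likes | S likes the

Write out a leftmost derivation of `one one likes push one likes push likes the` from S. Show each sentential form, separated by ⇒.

S ⇒ S X ⇒ S X X ⇒ one Q X X ⇒ one one likes X X ⇒ one one likes push X ⇒ one one likes push one Q ⇒ one one likes push one S likes the ⇒ one one likes push one S X likes the ⇒ one one likes push one likes X likes the ⇒ one one likes push one likes push likes the

S ⇒ S X   [S -> S X]
S X ⇒ S X X   [S -> S X]
S X X ⇒ one Q X X   [S -> one Q]
one Q X X ⇒ one one likes X X   [Q -> one likes]
one one likes X X ⇒ one one likes push X   [X -> push]
one one likes push X ⇒ one one likes push one Q   [X -> one Q]
one one likes push one Q ⇒ one one likes push one S likes the   [Q -> S likes the]
one one likes push one S likes the ⇒ one one likes push one S X likes the   [S -> S X]
one one likes push one S X likes the ⇒ one one likes push one likes X likes the   [S -> likes]
one one likes push one likes X likes the ⇒ one one likes push one likes push likes the   [X -> push]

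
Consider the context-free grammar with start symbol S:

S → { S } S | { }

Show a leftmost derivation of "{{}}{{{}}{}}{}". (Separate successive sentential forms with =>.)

S => {S}S   [S → { S } S]
{S}S => {{}}S   [S → { }]
{{}}S => {{}}{S}S   [S → { S } S]
{{}}{S}S => {{}}{{S}S}S   [S → { S } S]
{{}}{{S}S}S => {{}}{{{}}S}S   [S → { }]
{{}}{{{}}S}S => {{}}{{{}}{}}S   [S → { }]
{{}}{{{}}{}}S => {{}}{{{}}{}}{}   [S → { }]

S => {S}S => {{}}S => {{}}{S}S => {{}}{{S}S}S => {{}}{{{}}S}S => {{}}{{{}}{}}S => {{}}{{{}}{}}{}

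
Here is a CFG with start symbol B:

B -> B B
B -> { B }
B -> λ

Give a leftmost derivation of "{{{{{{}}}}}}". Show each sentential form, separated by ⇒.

B⇒{B}⇒{{B}}⇒{{BB}}⇒{{{B}B}}⇒{{{{B}}B}}⇒{{{{{B}}}B}}⇒{{{{{{B}}}}B}}⇒{{{{{{}}}}B}}⇒{{{{{{}}}}}}

B ⇒ {B}   [B -> { B }]
{B} ⇒ {{B}}   [B -> { B }]
{{B}} ⇒ {{BB}}   [B -> B B]
{{BB}} ⇒ {{{B}B}}   [B -> { B }]
{{{B}B}} ⇒ {{{{B}}B}}   [B -> { B }]
{{{{B}}B}} ⇒ {{{{{B}}}B}}   [B -> { B }]
{{{{{B}}}B}} ⇒ {{{{{{B}}}}B}}   [B -> { B }]
{{{{{{B}}}}B}} ⇒ {{{{{{}}}}B}}   [B -> λ]
{{{{{{}}}}B}} ⇒ {{{{{{}}}}}}   [B -> λ]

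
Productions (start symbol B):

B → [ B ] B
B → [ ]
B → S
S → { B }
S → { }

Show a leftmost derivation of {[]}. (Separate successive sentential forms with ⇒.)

B ⇒ S   [B → S]
S ⇒ {B}   [S → { B }]
{B} ⇒ {[]}   [B → [ ]]

B ⇒ S ⇒ {B} ⇒ {[]}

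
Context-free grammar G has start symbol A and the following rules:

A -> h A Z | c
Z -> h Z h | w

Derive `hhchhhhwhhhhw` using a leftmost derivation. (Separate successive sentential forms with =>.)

A=>hAZ=>hhAZZ=>hhcZZ=>hhchZhZ=>hhchhZhhZ=>hhchhhZhhhZ=>hhchhhhZhhhhZ=>hhchhhhwhhhhZ=>hhchhhhwhhhhw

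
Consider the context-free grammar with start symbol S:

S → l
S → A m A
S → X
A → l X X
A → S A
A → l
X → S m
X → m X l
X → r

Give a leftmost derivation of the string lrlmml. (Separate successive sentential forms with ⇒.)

S ⇒ AmA ⇒ lXXmA ⇒ lrXmA ⇒ lrSmmA ⇒ lrlmmA ⇒ lrlmml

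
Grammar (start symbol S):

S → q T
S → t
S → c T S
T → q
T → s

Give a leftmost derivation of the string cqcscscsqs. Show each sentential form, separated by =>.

S => cTS => cqS => cqcTS => cqcsS => cqcscTS => cqcscsS => cqcscscTS => cqcscscsS => cqcscscsqT => cqcscscsqs

S => cTS   [S → c T S]
cTS => cqS   [T → q]
cqS => cqcTS   [S → c T S]
cqcTS => cqcsS   [T → s]
cqcsS => cqcscTS   [S → c T S]
cqcscTS => cqcscsS   [T → s]
cqcscsS => cqcscscTS   [S → c T S]
cqcscscTS => cqcscscsS   [T → s]
cqcscscsS => cqcscscsqT   [S → q T]
cqcscscsqT => cqcscscsqs   [T → s]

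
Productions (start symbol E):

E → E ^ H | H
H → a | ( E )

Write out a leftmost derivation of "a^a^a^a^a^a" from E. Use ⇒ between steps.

E ⇒ E^H   [E → E ^ H]
E^H ⇒ E^H^H   [E → E ^ H]
E^H^H ⇒ E^H^H^H   [E → E ^ H]
E^H^H^H ⇒ E^H^H^H^H   [E → E ^ H]
E^H^H^H^H ⇒ E^H^H^H^H^H   [E → E ^ H]
E^H^H^H^H^H ⇒ H^H^H^H^H^H   [E → H]
H^H^H^H^H^H ⇒ a^H^H^H^H^H   [H → a]
a^H^H^H^H^H ⇒ a^a^H^H^H^H   [H → a]
a^a^H^H^H^H ⇒ a^a^a^H^H^H   [H → a]
a^a^a^H^H^H ⇒ a^a^a^a^H^H   [H → a]
a^a^a^a^H^H ⇒ a^a^a^a^a^H   [H → a]
a^a^a^a^a^H ⇒ a^a^a^a^a^a   [H → a]

E⇒E^H⇒E^H^H⇒E^H^H^H⇒E^H^H^H^H⇒E^H^H^H^H^H⇒H^H^H^H^H^H⇒a^H^H^H^H^H⇒a^a^H^H^H^H⇒a^a^a^H^H^H⇒a^a^a^a^H^H⇒a^a^a^a^a^H⇒a^a^a^a^a^a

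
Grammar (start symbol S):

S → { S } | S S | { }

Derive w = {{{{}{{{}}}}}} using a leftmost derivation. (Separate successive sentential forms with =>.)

S => {S} => {{S}} => {{{S}}} => {{{SS}}} => {{{{}S}}} => {{{{}{S}}}} => {{{{}{{S}}}}} => {{{{}{{{}}}}}}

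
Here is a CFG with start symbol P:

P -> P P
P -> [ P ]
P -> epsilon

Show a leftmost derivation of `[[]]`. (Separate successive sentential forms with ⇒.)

P ⇒ [P]   [P -> [ P ]]
[P] ⇒ [PP]   [P -> P P]
[PP] ⇒ [[P]P]   [P -> [ P ]]
[[P]P] ⇒ [[]P]   [P -> epsilon]
[[]P] ⇒ [[]]   [P -> epsilon]

P ⇒ [P] ⇒ [PP] ⇒ [[P]P] ⇒ [[]P] ⇒ [[]]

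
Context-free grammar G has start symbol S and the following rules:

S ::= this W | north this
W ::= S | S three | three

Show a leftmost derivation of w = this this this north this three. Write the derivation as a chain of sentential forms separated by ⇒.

S ⇒ this W ⇒ this S ⇒ this this W ⇒ this this S ⇒ this this this W ⇒ this this this S three ⇒ this this this north this three

S ⇒ this W   [S ::= this W]
this W ⇒ this S   [W ::= S]
this S ⇒ this this W   [S ::= this W]
this this W ⇒ this this S   [W ::= S]
this this S ⇒ this this this W   [S ::= this W]
this this this W ⇒ this this this S three   [W ::= S three]
this this this S three ⇒ this this this north this three   [S ::= north this]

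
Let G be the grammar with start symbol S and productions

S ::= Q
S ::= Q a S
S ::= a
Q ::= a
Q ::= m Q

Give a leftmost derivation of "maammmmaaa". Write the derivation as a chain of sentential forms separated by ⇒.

S ⇒ QaS ⇒ mQaS ⇒ maaS ⇒ maaQaS ⇒ maamQaS ⇒ maammQaS ⇒ maammmQaS ⇒ maammmmQaS ⇒ maammmmaaS ⇒ maammmmaaa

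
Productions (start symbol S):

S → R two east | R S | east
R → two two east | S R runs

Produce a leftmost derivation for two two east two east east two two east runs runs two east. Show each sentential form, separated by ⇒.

S ⇒ R two east   [S → R two east]
R two east ⇒ S R runs two east   [R → S R runs]
S R runs two east ⇒ R two east R runs two east   [S → R two east]
R two east R runs two east ⇒ two two east two east R runs two east   [R → two two east]
two two east two east R runs two east ⇒ two two east two east S R runs runs two east   [R → S R runs]
two two east two east S R runs runs two east ⇒ two two east two east east R runs runs two east   [S → east]
two two east two east east R runs runs two east ⇒ two two east two east east two two east runs runs two east   [R → two two east]

S ⇒ R two east ⇒ S R runs two east ⇒ R two east R runs two east ⇒ two two east two east R runs two east ⇒ two two east two east S R runs runs two east ⇒ two two east two east east R runs runs two east ⇒ two two east two east east two two east runs runs two east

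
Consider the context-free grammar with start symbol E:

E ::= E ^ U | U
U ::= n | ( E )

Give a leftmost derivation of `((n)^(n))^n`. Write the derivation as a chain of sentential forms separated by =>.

E => E^U => U^U => (E)^U => (E^U)^U => (U^U)^U => ((E)^U)^U => ((U)^U)^U => ((n)^U)^U => ((n)^(E))^U => ((n)^(U))^U => ((n)^(n))^U => ((n)^(n))^n

E => E^U   [E ::= E ^ U]
E^U => U^U   [E ::= U]
U^U => (E)^U   [U ::= ( E )]
(E)^U => (E^U)^U   [E ::= E ^ U]
(E^U)^U => (U^U)^U   [E ::= U]
(U^U)^U => ((E)^U)^U   [U ::= ( E )]
((E)^U)^U => ((U)^U)^U   [E ::= U]
((U)^U)^U => ((n)^U)^U   [U ::= n]
((n)^U)^U => ((n)^(E))^U   [U ::= ( E )]
((n)^(E))^U => ((n)^(U))^U   [E ::= U]
((n)^(U))^U => ((n)^(n))^U   [U ::= n]
((n)^(n))^U => ((n)^(n))^n   [U ::= n]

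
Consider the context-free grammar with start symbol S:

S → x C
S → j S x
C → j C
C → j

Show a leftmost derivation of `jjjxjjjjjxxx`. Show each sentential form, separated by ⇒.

S ⇒ jSx ⇒ jjSxx ⇒ jjjSxxx ⇒ jjjxCxxx ⇒ jjjxjCxxx ⇒ jjjxjjCxxx ⇒ jjjxjjjCxxx ⇒ jjjxjjjjCxxx ⇒ jjjxjjjjjxxx

S ⇒ jSx   [S → j S x]
jSx ⇒ jjSxx   [S → j S x]
jjSxx ⇒ jjjSxxx   [S → j S x]
jjjSxxx ⇒ jjjxCxxx   [S → x C]
jjjxCxxx ⇒ jjjxjCxxx   [C → j C]
jjjxjCxxx ⇒ jjjxjjCxxx   [C → j C]
jjjxjjCxxx ⇒ jjjxjjjCxxx   [C → j C]
jjjxjjjCxxx ⇒ jjjxjjjjCxxx   [C → j C]
jjjxjjjjCxxx ⇒ jjjxjjjjjxxx   [C → j]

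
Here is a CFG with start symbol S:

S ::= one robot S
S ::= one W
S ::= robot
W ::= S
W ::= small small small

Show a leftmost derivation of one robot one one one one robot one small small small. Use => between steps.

S => one robot S   [S ::= one robot S]
one robot S => one robot one W   [S ::= one W]
one robot one W => one robot one S   [W ::= S]
one robot one S => one robot one one W   [S ::= one W]
one robot one one W => one robot one one S   [W ::= S]
one robot one one S => one robot one one one W   [S ::= one W]
one robot one one one W => one robot one one one S   [W ::= S]
one robot one one one S => one robot one one one one robot S   [S ::= one robot S]
one robot one one one one robot S => one robot one one one one robot one W   [S ::= one W]
one robot one one one one robot one W => one robot one one one one robot one small small small   [W ::= small small small]

S => one robot S => one robot one W => one robot one S => one robot one one W => one robot one one S => one robot one one one W => one robot one one one S => one robot one one one one robot S => one robot one one one one robot one W => one robot one one one one robot one small small small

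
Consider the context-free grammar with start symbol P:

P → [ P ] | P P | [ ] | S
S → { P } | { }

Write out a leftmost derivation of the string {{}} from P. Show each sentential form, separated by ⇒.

P⇒S⇒{P}⇒{S}⇒{{}}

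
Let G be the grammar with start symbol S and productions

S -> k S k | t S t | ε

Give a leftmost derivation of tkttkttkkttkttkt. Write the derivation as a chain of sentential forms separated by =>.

S => tSt   [S -> t S t]
tSt => tkSkt   [S -> k S k]
tkSkt => tktStkt   [S -> t S t]
tktStkt => tkttSttkt   [S -> t S t]
tkttSttkt => tkttkSkttkt   [S -> k S k]
tkttkSkttkt => tkttktStkttkt   [S -> t S t]
tkttktStkttkt => tkttkttSttkttkt   [S -> t S t]
tkttkttSttkttkt => tkttkttkSkttkttkt   [S -> k S k]
tkttkttkSkttkttkt => tkttkttkkttkttkt   [S -> ε]

S => tSt => tkSkt => tktStkt => tkttSttkt => tkttkSkttkt => tkttktStkttkt => tkttkttSttkttkt => tkttkttkSkttkttkt => tkttkttkkttkttkt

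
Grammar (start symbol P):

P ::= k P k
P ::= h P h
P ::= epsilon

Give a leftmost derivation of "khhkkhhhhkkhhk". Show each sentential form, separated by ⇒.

P ⇒ kPk ⇒ khPhk ⇒ khhPhhk ⇒ khhkPkhhk ⇒ khhkkPkkhhk ⇒ khhkkhPhkkhhk ⇒ khhkkhhPhhkkhhk ⇒ khhkkhhhhkkhhk

P ⇒ kPk   [P ::= k P k]
kPk ⇒ khPhk   [P ::= h P h]
khPhk ⇒ khhPhhk   [P ::= h P h]
khhPhhk ⇒ khhkPkhhk   [P ::= k P k]
khhkPkhhk ⇒ khhkkPkkhhk   [P ::= k P k]
khhkkPkkhhk ⇒ khhkkhPhkkhhk   [P ::= h P h]
khhkkhPhkkhhk ⇒ khhkkhhPhhkkhhk   [P ::= h P h]
khhkkhhPhhkkhhk ⇒ khhkkhhhhkkhhk   [P ::= epsilon]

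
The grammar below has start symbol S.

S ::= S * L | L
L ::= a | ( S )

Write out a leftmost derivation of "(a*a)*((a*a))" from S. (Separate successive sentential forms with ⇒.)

S ⇒ S*L ⇒ L*L ⇒ (S)*L ⇒ (S*L)*L ⇒ (L*L)*L ⇒ (a*L)*L ⇒ (a*a)*L ⇒ (a*a)*(S) ⇒ (a*a)*(L) ⇒ (a*a)*((S)) ⇒ (a*a)*((S*L)) ⇒ (a*a)*((L*L)) ⇒ (a*a)*((a*L)) ⇒ (a*a)*((a*a))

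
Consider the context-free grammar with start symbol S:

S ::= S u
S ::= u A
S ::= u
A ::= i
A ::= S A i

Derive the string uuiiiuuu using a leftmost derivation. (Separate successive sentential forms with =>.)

S=>Su=>Suu=>Suuu=>uAuuu=>uSAiuuu=>uuAAiuuu=>uuiAiuuu=>uuiiiuuu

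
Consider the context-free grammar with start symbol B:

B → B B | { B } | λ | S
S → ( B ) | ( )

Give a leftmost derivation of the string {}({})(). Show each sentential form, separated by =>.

B => BB   [B → B B]
BB => {B}B   [B → { B }]
{B}B => {}B   [B → λ]
{}B => {}BB   [B → B B]
{}BB => {}SB   [B → S]
{}SB => {}(B)B   [S → ( B )]
{}(B)B => {}(BB)B   [B → B B]
{}(BB)B => {}({B}B)B   [B → { B }]
{}({B}B)B => {}({}B)B   [B → λ]
{}({}B)B => {}({})B   [B → λ]
{}({})B => {}({})S   [B → S]
{}({})S => {}({})()   [S → ( )]

B => BB => {B}B => {}B => {}BB => {}SB => {}(B)B => {}(BB)B => {}({B}B)B => {}({}B)B => {}({})B => {}({})S => {}({})()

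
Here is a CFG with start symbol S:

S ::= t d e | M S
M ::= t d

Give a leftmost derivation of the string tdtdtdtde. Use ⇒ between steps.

S ⇒ MS ⇒ tdS ⇒ tdMS ⇒ tdtdS ⇒ tdtdMS ⇒ tdtdtdS ⇒ tdtdtdtde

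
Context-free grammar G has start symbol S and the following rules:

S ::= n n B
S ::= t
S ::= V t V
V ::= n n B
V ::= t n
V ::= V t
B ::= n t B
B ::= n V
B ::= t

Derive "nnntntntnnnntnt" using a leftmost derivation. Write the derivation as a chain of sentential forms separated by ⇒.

S ⇒ nnB ⇒ nnntB ⇒ nnntntB ⇒ nnntntntB ⇒ nnntntntnV ⇒ nnntntntnVt ⇒ nnntntntnnnBt ⇒ nnntntntnnnnVt ⇒ nnntntntnnnntnt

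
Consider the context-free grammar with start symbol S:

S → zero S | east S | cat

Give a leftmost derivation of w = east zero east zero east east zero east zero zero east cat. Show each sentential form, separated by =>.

S => east S   [S → east S]
east S => east zero S   [S → zero S]
east zero S => east zero east S   [S → east S]
east zero east S => east zero east zero S   [S → zero S]
east zero east zero S => east zero east zero east S   [S → east S]
east zero east zero east S => east zero east zero east east S   [S → east S]
east zero east zero east east S => east zero east zero east east zero S   [S → zero S]
east zero east zero east east zero S => east zero east zero east east zero east S   [S → east S]
east zero east zero east east zero east S => east zero east zero east east zero east zero S   [S → zero S]
east zero east zero east east zero east zero S => east zero east zero east east zero east zero zero S   [S → zero S]
east zero east zero east east zero east zero zero S => east zero east zero east east zero east zero zero east S   [S → east S]
east zero east zero east east zero east zero zero east S => east zero east zero east east zero east zero zero east cat   [S → cat]

S => east S => east zero S => east zero east S => east zero east zero S => east zero east zero east S => east zero east zero east east S => east zero east zero east east zero S => east zero east zero east east zero east S => east zero east zero east east zero east zero S => east zero east zero east east zero east zero zero S => east zero east zero east east zero east zero zero east S => east zero east zero east east zero east zero zero east cat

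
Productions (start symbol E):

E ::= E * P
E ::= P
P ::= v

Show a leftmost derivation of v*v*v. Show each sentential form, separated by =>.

E => E*P   [E ::= E * P]
E*P => E*P*P   [E ::= E * P]
E*P*P => P*P*P   [E ::= P]
P*P*P => v*P*P   [P ::= v]
v*P*P => v*v*P   [P ::= v]
v*v*P => v*v*v   [P ::= v]

E => E*P => E*P*P => P*P*P => v*P*P => v*v*P => v*v*v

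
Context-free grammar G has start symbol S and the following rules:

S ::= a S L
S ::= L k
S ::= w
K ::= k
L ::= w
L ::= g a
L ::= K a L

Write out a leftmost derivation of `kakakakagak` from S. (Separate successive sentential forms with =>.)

S => Lk => KaLk => kaLk => kaKaLk => kakaLk => kakaKaLk => kakakaLk => kakakaKaLk => kakakakaLk => kakakakagak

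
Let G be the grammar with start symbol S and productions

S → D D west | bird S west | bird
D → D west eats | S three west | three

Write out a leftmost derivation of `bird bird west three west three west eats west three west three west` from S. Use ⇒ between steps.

S ⇒ D D west ⇒ S three west D west ⇒ D D west three west D west ⇒ S three west D west three west D west ⇒ bird S west three west D west three west D west ⇒ bird bird west three west D west three west D west ⇒ bird bird west three west D west eats west three west D west ⇒ bird bird west three west three west eats west three west D west ⇒ bird bird west three west three west eats west three west three west

S ⇒ D D west   [S → D D west]
D D west ⇒ S three west D west   [D → S three west]
S three west D west ⇒ D D west three west D west   [S → D D west]
D D west three west D west ⇒ S three west D west three west D west   [D → S three west]
S three west D west three west D west ⇒ bird S west three west D west three west D west   [S → bird S west]
bird S west three west D west three west D west ⇒ bird bird west three west D west three west D west   [S → bird]
bird bird west three west D west three west D west ⇒ bird bird west three west D west eats west three west D west   [D → D west eats]
bird bird west three west D west eats west three west D west ⇒ bird bird west three west three west eats west three west D west   [D → three]
bird bird west three west three west eats west three west D west ⇒ bird bird west three west three west eats west three west three west   [D → three]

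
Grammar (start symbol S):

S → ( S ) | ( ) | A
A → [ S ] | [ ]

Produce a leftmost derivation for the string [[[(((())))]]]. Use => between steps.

S=>A=>[S]=>[A]=>[[S]]=>[[A]]=>[[[S]]]=>[[[(S)]]]=>[[[((S))]]]=>[[[(((S)))]]]=>[[[(((())))]]]

S => A   [S → A]
A => [S]   [A → [ S ]]
[S] => [A]   [S → A]
[A] => [[S]]   [A → [ S ]]
[[S]] => [[A]]   [S → A]
[[A]] => [[[S]]]   [A → [ S ]]
[[[S]]] => [[[(S)]]]   [S → ( S )]
[[[(S)]]] => [[[((S))]]]   [S → ( S )]
[[[((S))]]] => [[[(((S)))]]]   [S → ( S )]
[[[(((S)))]]] => [[[(((())))]]]   [S → ( )]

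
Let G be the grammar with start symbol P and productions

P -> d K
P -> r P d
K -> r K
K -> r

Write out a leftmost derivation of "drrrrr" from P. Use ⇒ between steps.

P ⇒ dK ⇒ drK ⇒ drrK ⇒ drrrK ⇒ drrrrK ⇒ drrrrr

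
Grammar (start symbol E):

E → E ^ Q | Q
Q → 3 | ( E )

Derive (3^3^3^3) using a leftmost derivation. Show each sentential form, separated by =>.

E => Q   [E → Q]
Q => (E)   [Q → ( E )]
(E) => (E^Q)   [E → E ^ Q]
(E^Q) => (E^Q^Q)   [E → E ^ Q]
(E^Q^Q) => (E^Q^Q^Q)   [E → E ^ Q]
(E^Q^Q^Q) => (Q^Q^Q^Q)   [E → Q]
(Q^Q^Q^Q) => (3^Q^Q^Q)   [Q → 3]
(3^Q^Q^Q) => (3^3^Q^Q)   [Q → 3]
(3^3^Q^Q) => (3^3^3^Q)   [Q → 3]
(3^3^3^Q) => (3^3^3^3)   [Q → 3]

E=>Q=>(E)=>(E^Q)=>(E^Q^Q)=>(E^Q^Q^Q)=>(Q^Q^Q^Q)=>(3^Q^Q^Q)=>(3^3^Q^Q)=>(3^3^3^Q)=>(3^3^3^3)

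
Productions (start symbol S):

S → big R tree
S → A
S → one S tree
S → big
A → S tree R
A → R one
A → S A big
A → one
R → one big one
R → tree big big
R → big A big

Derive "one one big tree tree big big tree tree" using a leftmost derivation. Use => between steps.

S => one S tree   [S → one S tree]
one S tree => one one S tree tree   [S → one S tree]
one one S tree tree => one one A tree tree   [S → A]
one one A tree tree => one one S tree R tree tree   [A → S tree R]
one one S tree R tree tree => one one big tree R tree tree   [S → big]
one one big tree R tree tree => one one big tree tree big big tree tree   [R → tree big big]

S => one S tree => one one S tree tree => one one A tree tree => one one S tree R tree tree => one one big tree R tree tree => one one big tree tree big big tree tree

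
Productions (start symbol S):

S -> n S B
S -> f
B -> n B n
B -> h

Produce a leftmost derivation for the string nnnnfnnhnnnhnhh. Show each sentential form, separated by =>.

S => nSB => nnSBB => nnnSBBB => nnnnSBBBB => nnnnfBBBB => nnnnfnBnBBB => nnnnfnnBnnBBB => nnnnfnnhnnBBB => nnnnfnnhnnnBnBB => nnnnfnnhnnnhnBB => nnnnfnnhnnnhnhB => nnnnfnnhnnnhnhh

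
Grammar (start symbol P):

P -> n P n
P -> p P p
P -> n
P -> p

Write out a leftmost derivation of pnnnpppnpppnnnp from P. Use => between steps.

P => pPp => pnPnp => pnnPnnp => pnnnPnnnp => pnnnpPpnnnp => pnnnppPppnnnp => pnnnpppPpppnnnp => pnnnpppnpppnnnp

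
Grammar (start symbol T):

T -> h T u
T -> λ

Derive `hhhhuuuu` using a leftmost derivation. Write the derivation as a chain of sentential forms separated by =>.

T => hTu => hhTuu => hhhTuuu => hhhhTuuuu => hhhhuuuu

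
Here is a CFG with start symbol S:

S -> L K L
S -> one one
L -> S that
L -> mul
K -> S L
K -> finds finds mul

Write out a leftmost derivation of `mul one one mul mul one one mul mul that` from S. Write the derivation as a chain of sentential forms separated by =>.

S => L K L => mul K L => mul S L L => mul one one L L => mul one one mul L => mul one one mul S that => mul one one mul L K L that => mul one one mul mul K L that => mul one one mul mul S L L that => mul one one mul mul one one L L that => mul one one mul mul one one mul L that => mul one one mul mul one one mul mul that

S => L K L   [S -> L K L]
L K L => mul K L   [L -> mul]
mul K L => mul S L L   [K -> S L]
mul S L L => mul one one L L   [S -> one one]
mul one one L L => mul one one mul L   [L -> mul]
mul one one mul L => mul one one mul S that   [L -> S that]
mul one one mul S that => mul one one mul L K L that   [S -> L K L]
mul one one mul L K L that => mul one one mul mul K L that   [L -> mul]
mul one one mul mul K L that => mul one one mul mul S L L that   [K -> S L]
mul one one mul mul S L L that => mul one one mul mul one one L L that   [S -> one one]
mul one one mul mul one one L L that => mul one one mul mul one one mul L that   [L -> mul]
mul one one mul mul one one mul L that => mul one one mul mul one one mul mul that   [L -> mul]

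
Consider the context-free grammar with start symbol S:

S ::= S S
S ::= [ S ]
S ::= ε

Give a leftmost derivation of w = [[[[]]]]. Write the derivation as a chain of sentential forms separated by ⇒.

S ⇒ [S] ⇒ [SS] ⇒ [[S]S] ⇒ [[SS]S] ⇒ [[[S]S]S] ⇒ [[[[S]]S]S] ⇒ [[[[]]S]S] ⇒ [[[[]]]S] ⇒ [[[[]]]]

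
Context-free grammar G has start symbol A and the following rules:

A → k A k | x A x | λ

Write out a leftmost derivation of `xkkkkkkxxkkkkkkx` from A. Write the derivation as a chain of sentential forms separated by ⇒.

A ⇒ xAx   [A → x A x]
xAx ⇒ xkAkx   [A → k A k]
xkAkx ⇒ xkkAkkx   [A → k A k]
xkkAkkx ⇒ xkkkAkkkx   [A → k A k]
xkkkAkkkx ⇒ xkkkkAkkkkx   [A → k A k]
xkkkkAkkkkx ⇒ xkkkkkAkkkkkx   [A → k A k]
xkkkkkAkkkkkx ⇒ xkkkkkkAkkkkkkx   [A → k A k]
xkkkkkkAkkkkkkx ⇒ xkkkkkkxAxkkkkkkx   [A → x A x]
xkkkkkkxAxkkkkkkx ⇒ xkkkkkkxxkkkkkkx   [A → λ]

A ⇒ xAx ⇒ xkAkx ⇒ xkkAkkx ⇒ xkkkAkkkx ⇒ xkkkkAkkkkx ⇒ xkkkkkAkkkkkx ⇒ xkkkkkkAkkkkkkx ⇒ xkkkkkkxAxkkkkkkx ⇒ xkkkkkkxxkkkkkkx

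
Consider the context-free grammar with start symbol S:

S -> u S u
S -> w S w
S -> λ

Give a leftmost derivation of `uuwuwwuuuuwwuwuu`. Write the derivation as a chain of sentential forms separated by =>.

S => uSu => uuSuu => uuwSwuu => uuwuSuwuu => uuwuwSwuwuu => uuwuwwSwwuwuu => uuwuwwuSuwwuwuu => uuwuwwuuSuuwwuwuu => uuwuwwuuuuwwuwuu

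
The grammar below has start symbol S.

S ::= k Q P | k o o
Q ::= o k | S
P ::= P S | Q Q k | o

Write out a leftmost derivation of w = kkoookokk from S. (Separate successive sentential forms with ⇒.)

S ⇒ kQP   [S ::= k Q P]
kQP ⇒ kSP   [Q ::= S]
kSP ⇒ kkooP   [S ::= k o o]
kkooP ⇒ kkooQQk   [P ::= Q Q k]
kkooQQk ⇒ kkoookQk   [Q ::= o k]
kkoookQk ⇒ kkoookokk   [Q ::= o k]

S ⇒ kQP ⇒ kSP ⇒ kkooP ⇒ kkooQQk ⇒ kkoookQk ⇒ kkoookokk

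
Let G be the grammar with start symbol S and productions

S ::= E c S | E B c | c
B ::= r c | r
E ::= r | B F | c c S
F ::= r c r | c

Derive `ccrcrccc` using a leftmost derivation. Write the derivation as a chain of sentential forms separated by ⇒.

S ⇒ EcS   [S ::= E c S]
EcS ⇒ ccScS   [E ::= c c S]
ccScS ⇒ ccEBccS   [S ::= E B c]
ccEBccS ⇒ ccBFBccS   [E ::= B F]
ccBFBccS ⇒ ccrFBccS   [B ::= r]
ccrFBccS ⇒ ccrcBccS   [F ::= c]
ccrcBccS ⇒ ccrcrccS   [B ::= r]
ccrcrccS ⇒ ccrcrccc   [S ::= c]

S⇒EcS⇒ccScS⇒ccEBccS⇒ccBFBccS⇒ccrFBccS⇒ccrcBccS⇒ccrcrccS⇒ccrcrccc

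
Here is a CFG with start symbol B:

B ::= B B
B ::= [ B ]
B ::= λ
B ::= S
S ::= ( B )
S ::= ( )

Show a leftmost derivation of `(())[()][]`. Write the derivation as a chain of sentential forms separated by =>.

B => BB => SB => (B)B => (S)B => (())B => (())BB => (())[B]B => (())[S]B => (())[()]B => (())[()][B] => (())[()][]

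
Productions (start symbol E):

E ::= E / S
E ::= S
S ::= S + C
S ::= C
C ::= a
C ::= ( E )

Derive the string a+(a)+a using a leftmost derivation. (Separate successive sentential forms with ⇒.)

E ⇒ S ⇒ S+C ⇒ S+C+C ⇒ C+C+C ⇒ a+C+C ⇒ a+(E)+C ⇒ a+(S)+C ⇒ a+(C)+C ⇒ a+(a)+C ⇒ a+(a)+a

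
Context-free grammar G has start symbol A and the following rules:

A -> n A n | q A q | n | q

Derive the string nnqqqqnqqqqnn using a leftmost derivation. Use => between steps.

A => nAn   [A -> n A n]
nAn => nnAnn   [A -> n A n]
nnAnn => nnqAqnn   [A -> q A q]
nnqAqnn => nnqqAqqnn   [A -> q A q]
nnqqAqqnn => nnqqqAqqqnn   [A -> q A q]
nnqqqAqqqnn => nnqqqqAqqqqnn   [A -> q A q]
nnqqqqAqqqqnn => nnqqqqnqqqqnn   [A -> n]

A => nAn => nnAnn => nnqAqnn => nnqqAqqnn => nnqqqAqqqnn => nnqqqqAqqqqnn => nnqqqqnqqqqnn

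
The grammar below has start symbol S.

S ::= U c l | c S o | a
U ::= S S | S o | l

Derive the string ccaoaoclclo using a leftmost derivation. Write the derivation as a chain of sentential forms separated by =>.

S => cSo => cUclo => cSSclo => ccSoSclo => ccaoSclo => ccaoUclclo => ccaoSoclclo => ccaoaoclclo

S => cSo   [S ::= c S o]
cSo => cUclo   [S ::= U c l]
cUclo => cSSclo   [U ::= S S]
cSSclo => ccSoSclo   [S ::= c S o]
ccSoSclo => ccaoSclo   [S ::= a]
ccaoSclo => ccaoUclclo   [S ::= U c l]
ccaoUclclo => ccaoSoclclo   [U ::= S o]
ccaoSoclclo => ccaoaoclclo   [S ::= a]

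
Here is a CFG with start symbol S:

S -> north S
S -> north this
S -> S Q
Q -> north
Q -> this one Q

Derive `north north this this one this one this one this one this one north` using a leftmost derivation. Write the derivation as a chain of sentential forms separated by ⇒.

S ⇒ S Q   [S -> S Q]
S Q ⇒ north S Q   [S -> north S]
north S Q ⇒ north north this Q   [S -> north this]
north north this Q ⇒ north north this this one Q   [Q -> this one Q]
north north this this one Q ⇒ north north this this one this one Q   [Q -> this one Q]
north north this this one this one Q ⇒ north north this this one this one this one Q   [Q -> this one Q]
north north this this one this one this one Q ⇒ north north this this one this one this one this one Q   [Q -> this one Q]
north north this this one this one this one this one Q ⇒ north north this this one this one this one this one this one Q   [Q -> this one Q]
north north this this one this one this one this one this one Q ⇒ north north this this one this one this one this one this one north   [Q -> north]

S ⇒ S Q ⇒ north S Q ⇒ north north this Q ⇒ north north this this one Q ⇒ north north this this one this one Q ⇒ north north this this one this one this one Q ⇒ north north this this one this one this one this one Q ⇒ north north this this one this one this one this one this one Q ⇒ north north this this one this one this one this one this one north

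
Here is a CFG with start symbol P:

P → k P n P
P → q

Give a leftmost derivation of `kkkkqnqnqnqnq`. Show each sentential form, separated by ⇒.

P ⇒ kPnP ⇒ kkPnPnP ⇒ kkkPnPnPnP ⇒ kkkkPnPnPnPnP ⇒ kkkkqnPnPnPnP ⇒ kkkkqnqnPnPnP ⇒ kkkkqnqnqnPnP ⇒ kkkkqnqnqnqnP ⇒ kkkkqnqnqnqnq

P ⇒ kPnP   [P → k P n P]
kPnP ⇒ kkPnPnP   [P → k P n P]
kkPnPnP ⇒ kkkPnPnPnP   [P → k P n P]
kkkPnPnPnP ⇒ kkkkPnPnPnPnP   [P → k P n P]
kkkkPnPnPnPnP ⇒ kkkkqnPnPnPnP   [P → q]
kkkkqnPnPnPnP ⇒ kkkkqnqnPnPnP   [P → q]
kkkkqnqnPnPnP ⇒ kkkkqnqnqnPnP   [P → q]
kkkkqnqnqnPnP ⇒ kkkkqnqnqnqnP   [P → q]
kkkkqnqnqnqnP ⇒ kkkkqnqnqnqnq   [P → q]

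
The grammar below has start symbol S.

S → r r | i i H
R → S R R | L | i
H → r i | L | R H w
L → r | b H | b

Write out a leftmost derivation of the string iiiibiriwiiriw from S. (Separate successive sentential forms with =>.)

S => iiH => iiRHw => iiSRRHw => iiiiHRRHw => iiiiLRRHw => iiiibHRRHw => iiiibRHwRRHw => iiiibiHwRRHw => iiiibiriwRRHw => iiiibiriwiRHw => iiiibiriwiiHw => iiiibiriwiiriw

S => iiH   [S → i i H]
iiH => iiRHw   [H → R H w]
iiRHw => iiSRRHw   [R → S R R]
iiSRRHw => iiiiHRRHw   [S → i i H]
iiiiHRRHw => iiiiLRRHw   [H → L]
iiiiLRRHw => iiiibHRRHw   [L → b H]
iiiibHRRHw => iiiibRHwRRHw   [H → R H w]
iiiibRHwRRHw => iiiibiHwRRHw   [R → i]
iiiibiHwRRHw => iiiibiriwRRHw   [H → r i]
iiiibiriwRRHw => iiiibiriwiRHw   [R → i]
iiiibiriwiRHw => iiiibiriwiiHw   [R → i]
iiiibiriwiiHw => iiiibiriwiiriw   [H → r i]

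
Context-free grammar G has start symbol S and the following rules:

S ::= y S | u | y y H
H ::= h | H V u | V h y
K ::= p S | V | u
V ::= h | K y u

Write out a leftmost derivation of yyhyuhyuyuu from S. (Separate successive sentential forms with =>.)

S => yyH => yyHVu => yyVhyVu => yyKyuhyVu => yyVyuhyVu => yyhyuhyVu => yyhyuhyKyuu => yyhyuhyuyuu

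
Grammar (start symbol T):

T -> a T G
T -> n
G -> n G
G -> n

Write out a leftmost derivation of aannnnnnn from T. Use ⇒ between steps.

T⇒aTG⇒aaTGG⇒aanGG⇒aannGG⇒aannnGG⇒aannnnG⇒aannnnnG⇒aannnnnnG⇒aannnnnnn

T ⇒ aTG   [T -> a T G]
aTG ⇒ aaTGG   [T -> a T G]
aaTGG ⇒ aanGG   [T -> n]
aanGG ⇒ aannGG   [G -> n G]
aannGG ⇒ aannnGG   [G -> n G]
aannnGG ⇒ aannnnG   [G -> n]
aannnnG ⇒ aannnnnG   [G -> n G]
aannnnnG ⇒ aannnnnnG   [G -> n G]
aannnnnnG ⇒ aannnnnnn   [G -> n]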